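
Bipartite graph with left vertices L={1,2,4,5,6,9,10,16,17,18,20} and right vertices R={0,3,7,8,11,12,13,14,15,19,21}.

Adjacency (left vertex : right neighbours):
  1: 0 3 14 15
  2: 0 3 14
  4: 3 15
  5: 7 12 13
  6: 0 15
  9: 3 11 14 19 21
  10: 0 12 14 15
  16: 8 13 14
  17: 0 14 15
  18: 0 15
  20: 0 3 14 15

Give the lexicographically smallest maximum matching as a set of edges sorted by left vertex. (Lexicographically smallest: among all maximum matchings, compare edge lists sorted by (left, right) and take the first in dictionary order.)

|M| = 8 (so the lex-smallest maximum matching has 8 edges)
process left vertices in ascending order; for each, take the smallest-labelled available neighbour that still permits 8 edges overall, or leave it unmatched if none does
lex-smallest matching: {1-0, 2-3, 4-15, 5-7, 9-11, 10-12, 16-8, 17-14}

Lex-smallest maximum matching: {(1,0), (2,3), (4,15), (5,7), (9,11), (10,12), (16,8), (17,14)}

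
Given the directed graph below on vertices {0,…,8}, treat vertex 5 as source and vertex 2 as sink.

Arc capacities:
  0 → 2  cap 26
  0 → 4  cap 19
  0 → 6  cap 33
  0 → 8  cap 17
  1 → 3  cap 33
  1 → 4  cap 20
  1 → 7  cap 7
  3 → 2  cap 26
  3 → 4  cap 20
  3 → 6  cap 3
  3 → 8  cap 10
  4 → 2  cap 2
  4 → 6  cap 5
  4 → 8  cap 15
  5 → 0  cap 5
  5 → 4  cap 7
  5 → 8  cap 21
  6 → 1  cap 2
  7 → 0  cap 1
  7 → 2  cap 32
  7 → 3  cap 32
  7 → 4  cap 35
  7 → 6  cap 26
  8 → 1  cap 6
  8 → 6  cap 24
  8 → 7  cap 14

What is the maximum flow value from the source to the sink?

Maximum flow value: 29

augment #1: 5→0→2 bottleneck 5, total now 5
augment #2: 5→4→2 bottleneck 2, total now 7
augment #3: 5→8→7→2 bottleneck 14, total now 21
augment #4: 5→8→1→3→2 bottleneck 6, total now 27
augment #5: 5→4→6→1→3→2 bottleneck 2, total now 29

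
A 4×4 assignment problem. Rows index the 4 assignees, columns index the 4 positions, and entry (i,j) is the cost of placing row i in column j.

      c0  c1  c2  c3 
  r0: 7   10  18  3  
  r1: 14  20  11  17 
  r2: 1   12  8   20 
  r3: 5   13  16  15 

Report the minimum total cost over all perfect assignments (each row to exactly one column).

Minimum assignment cost: 28

optimal assignment: row0→col3 (cost 3), row1→col2 (cost 11), row2→col0 (cost 1), row3→col1 (cost 13)
total = 3 + 11 + 1 + 13 = 28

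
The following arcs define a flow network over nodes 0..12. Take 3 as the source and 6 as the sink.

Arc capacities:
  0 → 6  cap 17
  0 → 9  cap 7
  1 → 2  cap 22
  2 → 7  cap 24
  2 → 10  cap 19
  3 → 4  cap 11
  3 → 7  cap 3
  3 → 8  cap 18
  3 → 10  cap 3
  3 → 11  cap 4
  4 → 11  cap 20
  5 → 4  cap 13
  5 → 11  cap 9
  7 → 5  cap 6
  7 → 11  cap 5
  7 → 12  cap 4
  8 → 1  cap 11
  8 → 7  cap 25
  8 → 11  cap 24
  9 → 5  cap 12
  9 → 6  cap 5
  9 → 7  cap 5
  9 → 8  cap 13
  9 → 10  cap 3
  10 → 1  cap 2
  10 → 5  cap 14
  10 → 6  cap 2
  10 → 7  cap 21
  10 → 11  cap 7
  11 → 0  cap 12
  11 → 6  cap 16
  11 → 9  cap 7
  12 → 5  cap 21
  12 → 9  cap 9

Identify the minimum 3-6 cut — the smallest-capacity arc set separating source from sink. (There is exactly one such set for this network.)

augment #1: 3→10→6 push 2
augment #2: 3→11→6 push 4
augment #3: 3→4→11→6 push 11
augment #4: 3→7→11→6 push 1
augment #5: 3→7→11→0→6 push 2
augment #6: 3→8→11→0→6 push 10
augment #7: 3→8→11→9→6 push 5
max flow = 35; residual-reachable set from 3 gives S-side
cut edges (S→T): {(9,6), (10,6), (11,0), (11,6)} total cap 35

Min-cut arcs: {(9,6), (10,6), (11,0), (11,6)} (total capacity 35)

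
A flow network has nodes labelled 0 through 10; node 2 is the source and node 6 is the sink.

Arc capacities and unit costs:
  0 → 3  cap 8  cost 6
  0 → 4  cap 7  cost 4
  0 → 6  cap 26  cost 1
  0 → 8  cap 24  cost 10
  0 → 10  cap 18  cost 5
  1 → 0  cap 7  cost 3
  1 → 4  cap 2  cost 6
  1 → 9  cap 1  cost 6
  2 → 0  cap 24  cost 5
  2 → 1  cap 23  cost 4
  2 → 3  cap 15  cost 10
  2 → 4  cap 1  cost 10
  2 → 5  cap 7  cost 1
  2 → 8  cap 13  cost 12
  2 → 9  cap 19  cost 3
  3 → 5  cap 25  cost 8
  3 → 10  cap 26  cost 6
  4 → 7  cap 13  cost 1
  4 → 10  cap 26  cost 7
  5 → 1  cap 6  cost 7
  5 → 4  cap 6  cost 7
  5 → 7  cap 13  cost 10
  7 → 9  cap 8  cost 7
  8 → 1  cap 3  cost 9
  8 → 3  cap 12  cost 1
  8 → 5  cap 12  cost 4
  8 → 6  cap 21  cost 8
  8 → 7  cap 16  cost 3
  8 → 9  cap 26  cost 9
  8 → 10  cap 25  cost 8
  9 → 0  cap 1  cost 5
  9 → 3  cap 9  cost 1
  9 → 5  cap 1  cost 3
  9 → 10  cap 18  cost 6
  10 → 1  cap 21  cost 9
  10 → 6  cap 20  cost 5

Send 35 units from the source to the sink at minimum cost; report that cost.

shortest-cost path #1: 2→0→6 push 24 @ unit cost 6 (adds 144)
shortest-cost path #2: 2→1→0→6 push 2 @ unit cost 8 (adds 16)
shortest-cost path #3: 2→9→10→6 push 9 @ unit cost 14 (adds 126)
total cost = 286

Minimum cost for 35 units: 286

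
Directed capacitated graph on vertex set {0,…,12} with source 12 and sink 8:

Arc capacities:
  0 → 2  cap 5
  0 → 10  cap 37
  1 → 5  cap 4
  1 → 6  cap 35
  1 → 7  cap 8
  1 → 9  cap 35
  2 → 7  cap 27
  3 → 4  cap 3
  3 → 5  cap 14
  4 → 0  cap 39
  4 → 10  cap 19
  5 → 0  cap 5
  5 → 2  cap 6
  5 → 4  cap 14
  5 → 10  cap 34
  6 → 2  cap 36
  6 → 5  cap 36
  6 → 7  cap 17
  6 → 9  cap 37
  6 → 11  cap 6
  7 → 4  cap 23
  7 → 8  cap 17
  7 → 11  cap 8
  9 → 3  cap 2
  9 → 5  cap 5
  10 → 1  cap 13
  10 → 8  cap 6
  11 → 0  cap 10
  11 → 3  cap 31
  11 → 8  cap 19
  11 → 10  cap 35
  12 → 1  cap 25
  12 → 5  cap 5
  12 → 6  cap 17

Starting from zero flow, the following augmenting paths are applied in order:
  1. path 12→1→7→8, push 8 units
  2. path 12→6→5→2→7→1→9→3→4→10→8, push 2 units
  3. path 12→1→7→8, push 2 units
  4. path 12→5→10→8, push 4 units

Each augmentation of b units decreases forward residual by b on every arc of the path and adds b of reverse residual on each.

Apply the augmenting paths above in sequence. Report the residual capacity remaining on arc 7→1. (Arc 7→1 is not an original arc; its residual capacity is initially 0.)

Residual capacity of (7,1): 8

after path 1 (12→1→7→8, push 8): res(7,1)=8
after path 2 (12→6→5→2→7→1→9→3→4→10→8, push 2): res(7,1)=6
after path 3 (12→1→7→8, push 2): res(7,1)=8
after path 4 (12→5→10→8, push 4): res(7,1)=8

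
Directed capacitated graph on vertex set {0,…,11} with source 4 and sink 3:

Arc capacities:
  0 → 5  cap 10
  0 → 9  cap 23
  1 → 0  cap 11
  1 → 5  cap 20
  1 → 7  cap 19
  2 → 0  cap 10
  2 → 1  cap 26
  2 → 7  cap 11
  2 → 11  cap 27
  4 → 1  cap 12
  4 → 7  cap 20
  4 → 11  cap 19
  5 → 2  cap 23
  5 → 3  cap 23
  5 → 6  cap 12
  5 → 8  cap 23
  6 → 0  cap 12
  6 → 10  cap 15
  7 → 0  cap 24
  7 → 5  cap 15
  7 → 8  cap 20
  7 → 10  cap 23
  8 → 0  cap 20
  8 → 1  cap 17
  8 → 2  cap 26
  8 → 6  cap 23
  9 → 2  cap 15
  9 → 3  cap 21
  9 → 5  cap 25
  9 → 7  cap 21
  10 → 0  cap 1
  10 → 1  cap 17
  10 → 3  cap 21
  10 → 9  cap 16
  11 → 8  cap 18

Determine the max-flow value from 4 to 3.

augment #1: 4→1→5→3 bottleneck 12, total now 12
augment #2: 4→7→5→3 bottleneck 11, total now 23
augment #3: 4→7→10→3 bottleneck 9, total now 32
augment #4: 4→11→8→0→9→3 bottleneck 18, total now 50

Maximum flow value: 50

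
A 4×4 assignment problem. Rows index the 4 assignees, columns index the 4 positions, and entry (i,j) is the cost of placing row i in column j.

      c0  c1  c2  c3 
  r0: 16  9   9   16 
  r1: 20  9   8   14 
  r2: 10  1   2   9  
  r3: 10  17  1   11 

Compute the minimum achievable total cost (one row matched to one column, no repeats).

Minimum assignment cost: 32

optimal assignment: row0→col0 (cost 16), row1→col3 (cost 14), row2→col1 (cost 1), row3→col2 (cost 1)
total = 16 + 14 + 1 + 1 = 32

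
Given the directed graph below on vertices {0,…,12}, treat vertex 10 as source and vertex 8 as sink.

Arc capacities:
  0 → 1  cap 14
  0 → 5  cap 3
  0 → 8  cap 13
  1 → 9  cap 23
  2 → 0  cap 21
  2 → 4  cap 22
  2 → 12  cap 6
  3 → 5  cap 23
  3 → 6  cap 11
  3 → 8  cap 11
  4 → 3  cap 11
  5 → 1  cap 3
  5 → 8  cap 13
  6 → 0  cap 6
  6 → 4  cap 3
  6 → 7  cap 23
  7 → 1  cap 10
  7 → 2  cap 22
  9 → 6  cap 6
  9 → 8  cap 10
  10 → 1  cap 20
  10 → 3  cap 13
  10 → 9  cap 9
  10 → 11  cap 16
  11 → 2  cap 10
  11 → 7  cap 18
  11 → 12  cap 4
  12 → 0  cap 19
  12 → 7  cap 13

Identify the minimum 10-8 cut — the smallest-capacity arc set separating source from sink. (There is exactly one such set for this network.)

Min-cut arcs: {(9,6), (9,8), (10,3), (10,11)} (total capacity 45)

augment #1: 10→3→8 push 11
augment #2: 10→9→8 push 9
augment #3: 10→1→9→8 push 1
augment #4: 10→3→5→8 push 2
augment #5: 10→11→2→0→8 push 10
augment #6: 10→11→12→0→8 push 3
augment #7: 10→11→12→0→5→8 push 1
augment #8: 10→1→9→6→0→5→8 push 2
augment #9: 10→1→9→6→4→3→5→8 push 3
augment #10: 10→11→7→2→4→3→5→8 push 2
augment #11: 10→1→9→6→0→2→4→3→5→8 push 1
max flow = 45; residual-reachable set from 10 gives S-side
cut edges (S→T): {(9,6), (9,8), (10,3), (10,11)} total cap 45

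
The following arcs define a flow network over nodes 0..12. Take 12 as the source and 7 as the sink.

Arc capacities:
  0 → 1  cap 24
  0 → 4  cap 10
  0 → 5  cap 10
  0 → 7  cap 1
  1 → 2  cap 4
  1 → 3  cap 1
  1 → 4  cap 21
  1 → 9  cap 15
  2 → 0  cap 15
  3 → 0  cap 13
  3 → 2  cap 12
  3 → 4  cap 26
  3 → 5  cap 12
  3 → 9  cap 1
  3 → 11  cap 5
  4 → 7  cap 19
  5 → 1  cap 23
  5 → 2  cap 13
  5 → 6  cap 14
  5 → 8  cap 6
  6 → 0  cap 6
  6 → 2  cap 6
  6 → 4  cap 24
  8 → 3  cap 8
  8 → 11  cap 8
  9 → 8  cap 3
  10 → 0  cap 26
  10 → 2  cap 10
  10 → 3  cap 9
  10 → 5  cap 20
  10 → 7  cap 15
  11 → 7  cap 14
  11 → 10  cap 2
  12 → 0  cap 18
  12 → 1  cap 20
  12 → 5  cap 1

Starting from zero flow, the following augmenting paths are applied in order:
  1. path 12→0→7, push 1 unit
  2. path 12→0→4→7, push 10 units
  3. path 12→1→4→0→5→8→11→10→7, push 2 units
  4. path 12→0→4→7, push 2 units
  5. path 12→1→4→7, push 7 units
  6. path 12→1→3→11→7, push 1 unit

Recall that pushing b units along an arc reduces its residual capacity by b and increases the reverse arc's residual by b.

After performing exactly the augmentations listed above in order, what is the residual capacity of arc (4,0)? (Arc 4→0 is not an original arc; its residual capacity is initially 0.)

Residual capacity of (4,0): 10

after path 1 (12→0→7, push 1): res(4,0)=0
after path 2 (12→0→4→7, push 10): res(4,0)=10
after path 3 (12→1→4→0→5→8→11→10→7, push 2): res(4,0)=8
after path 4 (12→0→4→7, push 2): res(4,0)=10
after path 5 (12→1→4→7, push 7): res(4,0)=10
after path 6 (12→1→3→11→7, push 1): res(4,0)=10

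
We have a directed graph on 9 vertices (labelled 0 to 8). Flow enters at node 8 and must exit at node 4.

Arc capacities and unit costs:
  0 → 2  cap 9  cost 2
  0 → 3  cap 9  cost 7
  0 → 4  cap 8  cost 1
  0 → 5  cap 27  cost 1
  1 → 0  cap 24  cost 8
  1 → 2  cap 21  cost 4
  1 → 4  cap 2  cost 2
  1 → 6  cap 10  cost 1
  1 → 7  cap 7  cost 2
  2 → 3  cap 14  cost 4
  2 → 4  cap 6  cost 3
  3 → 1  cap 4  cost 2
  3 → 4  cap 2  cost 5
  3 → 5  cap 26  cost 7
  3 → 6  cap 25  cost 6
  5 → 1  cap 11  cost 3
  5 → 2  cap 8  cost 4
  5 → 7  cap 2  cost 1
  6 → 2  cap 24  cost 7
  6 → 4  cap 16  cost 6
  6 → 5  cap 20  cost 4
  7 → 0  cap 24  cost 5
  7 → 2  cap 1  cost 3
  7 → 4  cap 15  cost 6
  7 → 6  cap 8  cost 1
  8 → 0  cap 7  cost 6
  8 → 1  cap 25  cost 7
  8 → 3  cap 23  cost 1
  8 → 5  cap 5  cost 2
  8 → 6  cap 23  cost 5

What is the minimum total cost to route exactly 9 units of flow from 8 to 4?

shortest-cost path #1: 8→3→1→4 push 2 @ unit cost 5 (adds 10)
shortest-cost path #2: 8→3→4 push 2 @ unit cost 6 (adds 12)
shortest-cost path #3: 8→0→4 push 5 @ unit cost 7 (adds 35)
total cost = 57

Minimum cost for 9 units: 57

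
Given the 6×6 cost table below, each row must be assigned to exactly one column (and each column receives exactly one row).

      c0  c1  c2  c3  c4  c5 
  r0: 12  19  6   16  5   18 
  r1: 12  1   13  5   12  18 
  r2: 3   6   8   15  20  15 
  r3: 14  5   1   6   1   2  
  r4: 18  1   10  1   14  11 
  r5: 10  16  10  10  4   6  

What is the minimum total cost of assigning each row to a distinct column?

Minimum assignment cost: 17

one of 2 optimal assignments: row0→col2 (cost 6), row1→col1 (cost 1), row2→col0 (cost 3), row3→col5 (cost 2), row4→col3 (cost 1), row5→col4 (cost 4)
total = 6 + 1 + 3 + 2 + 1 + 4 = 17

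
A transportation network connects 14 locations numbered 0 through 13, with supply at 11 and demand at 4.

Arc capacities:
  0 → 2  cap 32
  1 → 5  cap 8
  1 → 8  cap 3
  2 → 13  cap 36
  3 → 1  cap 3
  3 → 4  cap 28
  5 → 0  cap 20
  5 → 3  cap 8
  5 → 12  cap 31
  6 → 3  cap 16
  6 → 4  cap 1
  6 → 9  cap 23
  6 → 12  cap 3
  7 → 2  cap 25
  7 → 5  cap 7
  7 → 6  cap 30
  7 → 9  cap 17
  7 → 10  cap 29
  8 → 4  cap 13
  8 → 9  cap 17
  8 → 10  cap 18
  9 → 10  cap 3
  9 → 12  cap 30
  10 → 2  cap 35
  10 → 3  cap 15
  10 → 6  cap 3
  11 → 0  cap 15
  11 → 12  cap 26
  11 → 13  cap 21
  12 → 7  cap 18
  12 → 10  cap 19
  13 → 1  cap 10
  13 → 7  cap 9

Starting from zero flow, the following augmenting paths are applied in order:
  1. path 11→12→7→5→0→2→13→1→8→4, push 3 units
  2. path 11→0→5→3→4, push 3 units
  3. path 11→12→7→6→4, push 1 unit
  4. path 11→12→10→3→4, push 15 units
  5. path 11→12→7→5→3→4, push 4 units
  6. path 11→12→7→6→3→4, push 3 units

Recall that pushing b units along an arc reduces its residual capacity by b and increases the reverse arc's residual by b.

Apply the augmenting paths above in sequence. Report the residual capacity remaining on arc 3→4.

Residual capacity of (3,4): 3

after path 1 (11→12→7→5→0→2→13→1→8→4, push 3): res(3,4)=28
after path 2 (11→0→5→3→4, push 3): res(3,4)=25
after path 3 (11→12→7→6→4, push 1): res(3,4)=25
after path 4 (11→12→10→3→4, push 15): res(3,4)=10
after path 5 (11→12→7→5→3→4, push 4): res(3,4)=6
after path 6 (11→12→7→6→3→4, push 3): res(3,4)=3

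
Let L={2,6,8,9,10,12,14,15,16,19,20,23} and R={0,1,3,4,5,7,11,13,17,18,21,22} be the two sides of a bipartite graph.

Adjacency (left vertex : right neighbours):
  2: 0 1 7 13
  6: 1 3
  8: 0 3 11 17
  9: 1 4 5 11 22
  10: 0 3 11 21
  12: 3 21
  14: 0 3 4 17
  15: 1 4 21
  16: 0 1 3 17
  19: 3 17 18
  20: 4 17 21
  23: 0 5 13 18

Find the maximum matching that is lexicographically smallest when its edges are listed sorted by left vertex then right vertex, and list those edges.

Lex-smallest maximum matching: {(2,7), (6,1), (8,0), (9,5), (10,11), (12,3), (14,4), (15,21), (16,17), (19,18), (23,13)}

|M| = 11 (so the lex-smallest maximum matching has 11 edges)
process left vertices in ascending order; for each, take the smallest-labelled available neighbour that still permits 11 edges overall, or leave it unmatched if none does
lex-smallest matching: {2-7, 6-1, 8-0, 9-5, 10-11, 12-3, 14-4, 15-21, 16-17, 19-18, 23-13}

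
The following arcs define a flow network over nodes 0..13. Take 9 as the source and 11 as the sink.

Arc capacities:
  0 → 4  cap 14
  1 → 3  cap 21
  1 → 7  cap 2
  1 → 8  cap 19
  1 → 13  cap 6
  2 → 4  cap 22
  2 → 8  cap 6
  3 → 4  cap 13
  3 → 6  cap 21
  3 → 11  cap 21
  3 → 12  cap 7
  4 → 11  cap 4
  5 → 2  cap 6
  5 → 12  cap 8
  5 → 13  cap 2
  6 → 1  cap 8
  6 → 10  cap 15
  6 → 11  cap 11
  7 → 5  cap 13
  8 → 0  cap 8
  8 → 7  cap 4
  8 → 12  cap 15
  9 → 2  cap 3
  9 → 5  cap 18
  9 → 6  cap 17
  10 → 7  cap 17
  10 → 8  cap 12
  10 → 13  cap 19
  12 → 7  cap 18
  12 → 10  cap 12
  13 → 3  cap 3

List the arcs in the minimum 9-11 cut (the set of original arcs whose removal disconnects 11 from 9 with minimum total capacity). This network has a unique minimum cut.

Min-cut arcs: {(4,11), (9,6), (13,3)} (total capacity 24)

augment #1: 9→6→11 push 11
augment #2: 9→2→4→11 push 3
augment #3: 9→5→2→4→11 push 1
augment #4: 9→5→13→3→11 push 2
augment #5: 9→6→1→3→11 push 6
augment #6: 9→5→12→10→13→3→11 push 1
max flow = 24; residual-reachable set from 9 gives S-side
cut edges (S→T): {(4,11), (9,6), (13,3)} total cap 24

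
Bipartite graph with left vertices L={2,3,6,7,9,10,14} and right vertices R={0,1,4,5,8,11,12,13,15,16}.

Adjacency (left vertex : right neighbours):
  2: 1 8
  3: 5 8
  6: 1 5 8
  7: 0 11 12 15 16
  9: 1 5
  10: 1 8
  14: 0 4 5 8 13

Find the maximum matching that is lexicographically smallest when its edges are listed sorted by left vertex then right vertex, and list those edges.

Lex-smallest maximum matching: {(2,1), (3,5), (6,8), (7,0), (14,4)}

|M| = 5 (so the lex-smallest maximum matching has 5 edges)
process left vertices in ascending order; for each, take the smallest-labelled available neighbour that still permits 5 edges overall, or leave it unmatched if none does
lex-smallest matching: {2-1, 3-5, 6-8, 7-0, 14-4}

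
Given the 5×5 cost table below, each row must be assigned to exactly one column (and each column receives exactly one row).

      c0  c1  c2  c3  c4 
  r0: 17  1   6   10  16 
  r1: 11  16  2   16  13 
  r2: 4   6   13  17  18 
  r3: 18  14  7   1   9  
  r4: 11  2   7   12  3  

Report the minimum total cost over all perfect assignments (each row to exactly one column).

optimal assignment: row0→col1 (cost 1), row1→col2 (cost 2), row2→col0 (cost 4), row3→col3 (cost 1), row4→col4 (cost 3)
total = 1 + 2 + 4 + 1 + 3 = 11

Minimum assignment cost: 11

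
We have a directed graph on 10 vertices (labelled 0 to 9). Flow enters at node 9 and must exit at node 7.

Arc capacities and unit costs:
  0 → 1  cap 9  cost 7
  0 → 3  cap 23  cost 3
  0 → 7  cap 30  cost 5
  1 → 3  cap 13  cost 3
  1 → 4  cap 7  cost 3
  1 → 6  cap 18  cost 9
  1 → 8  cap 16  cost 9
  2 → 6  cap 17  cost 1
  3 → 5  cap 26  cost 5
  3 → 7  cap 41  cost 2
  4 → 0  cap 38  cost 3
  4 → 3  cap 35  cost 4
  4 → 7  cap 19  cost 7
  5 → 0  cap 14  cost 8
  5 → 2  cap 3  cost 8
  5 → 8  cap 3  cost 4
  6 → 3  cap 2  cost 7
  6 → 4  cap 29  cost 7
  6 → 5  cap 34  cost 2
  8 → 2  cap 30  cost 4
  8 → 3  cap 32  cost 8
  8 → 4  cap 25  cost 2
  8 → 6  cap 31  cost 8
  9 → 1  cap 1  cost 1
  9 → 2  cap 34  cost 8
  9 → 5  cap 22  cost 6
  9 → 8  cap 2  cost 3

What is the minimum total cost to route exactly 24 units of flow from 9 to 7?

Minimum cost for 24 units: 428

shortest-cost path #1: 9→1→3→7 push 1 @ unit cost 6 (adds 6)
shortest-cost path #2: 9→8→4→3→7 push 2 @ unit cost 11 (adds 22)
shortest-cost path #3: 9→2→6→3→7 push 2 @ unit cost 18 (adds 36)
shortest-cost path #4: 9→5→8→4→3→7 push 3 @ unit cost 18 (adds 54)
shortest-cost path #5: 9→5→0→7 push 14 @ unit cost 19 (adds 266)
shortest-cost path #6: 9→2→6→4→3→7 push 2 @ unit cost 22 (adds 44)
total cost = 428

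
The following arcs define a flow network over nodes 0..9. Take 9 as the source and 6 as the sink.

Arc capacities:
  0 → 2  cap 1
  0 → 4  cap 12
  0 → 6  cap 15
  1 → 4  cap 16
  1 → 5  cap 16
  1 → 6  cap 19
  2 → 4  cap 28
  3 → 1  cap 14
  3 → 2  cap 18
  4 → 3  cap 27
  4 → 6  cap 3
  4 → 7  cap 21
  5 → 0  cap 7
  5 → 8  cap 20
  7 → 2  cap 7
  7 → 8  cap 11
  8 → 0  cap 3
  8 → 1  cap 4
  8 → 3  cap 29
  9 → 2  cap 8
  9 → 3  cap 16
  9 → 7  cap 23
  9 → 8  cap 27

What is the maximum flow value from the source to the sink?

Maximum flow value: 24

augment #1: 9→2→4→6 bottleneck 3, total now 3
augment #2: 9→3→1→6 bottleneck 14, total now 17
augment #3: 9→8→0→6 bottleneck 3, total now 20
augment #4: 9→8→1→6 bottleneck 4, total now 24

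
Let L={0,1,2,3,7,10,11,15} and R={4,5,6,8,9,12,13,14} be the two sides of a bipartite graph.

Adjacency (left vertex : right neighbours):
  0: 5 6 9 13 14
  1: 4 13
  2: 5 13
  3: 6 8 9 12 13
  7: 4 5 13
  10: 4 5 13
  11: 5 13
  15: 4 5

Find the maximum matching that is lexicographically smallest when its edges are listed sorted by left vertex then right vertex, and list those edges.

|M| = 5 (so the lex-smallest maximum matching has 5 edges)
process left vertices in ascending order; for each, take the smallest-labelled available neighbour that still permits 5 edges overall, or leave it unmatched if none does
lex-smallest matching: {0-6, 1-4, 2-5, 3-8, 7-13}

Lex-smallest maximum matching: {(0,6), (1,4), (2,5), (3,8), (7,13)}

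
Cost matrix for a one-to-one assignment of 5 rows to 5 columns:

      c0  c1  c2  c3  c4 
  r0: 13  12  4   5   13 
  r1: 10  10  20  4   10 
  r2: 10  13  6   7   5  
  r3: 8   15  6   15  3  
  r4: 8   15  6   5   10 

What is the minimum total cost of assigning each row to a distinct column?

Minimum assignment cost: 32

one of 5 optimal assignments: row0→col2 (cost 4), row1→col1 (cost 10), row2→col0 (cost 10), row3→col4 (cost 3), row4→col3 (cost 5)
total = 4 + 10 + 10 + 3 + 5 = 32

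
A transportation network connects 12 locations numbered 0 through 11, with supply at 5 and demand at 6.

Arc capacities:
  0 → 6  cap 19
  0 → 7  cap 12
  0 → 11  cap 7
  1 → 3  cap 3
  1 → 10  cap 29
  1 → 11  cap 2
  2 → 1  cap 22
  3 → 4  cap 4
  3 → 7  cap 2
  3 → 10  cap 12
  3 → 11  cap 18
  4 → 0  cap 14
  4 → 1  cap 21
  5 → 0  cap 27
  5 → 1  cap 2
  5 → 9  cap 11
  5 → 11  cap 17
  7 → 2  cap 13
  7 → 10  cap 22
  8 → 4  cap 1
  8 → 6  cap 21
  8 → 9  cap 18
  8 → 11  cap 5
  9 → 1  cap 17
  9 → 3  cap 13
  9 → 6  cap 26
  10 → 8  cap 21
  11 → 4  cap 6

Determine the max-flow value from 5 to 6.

augment #1: 5→0→6 bottleneck 19, total now 19
augment #2: 5→9→6 bottleneck 11, total now 30
augment #3: 5→1→10→8→6 bottleneck 2, total now 32
augment #4: 5→0→7→10→8→6 bottleneck 8, total now 40
augment #5: 5→11→4→1→10→8→6 bottleneck 6, total now 46

Maximum flow value: 46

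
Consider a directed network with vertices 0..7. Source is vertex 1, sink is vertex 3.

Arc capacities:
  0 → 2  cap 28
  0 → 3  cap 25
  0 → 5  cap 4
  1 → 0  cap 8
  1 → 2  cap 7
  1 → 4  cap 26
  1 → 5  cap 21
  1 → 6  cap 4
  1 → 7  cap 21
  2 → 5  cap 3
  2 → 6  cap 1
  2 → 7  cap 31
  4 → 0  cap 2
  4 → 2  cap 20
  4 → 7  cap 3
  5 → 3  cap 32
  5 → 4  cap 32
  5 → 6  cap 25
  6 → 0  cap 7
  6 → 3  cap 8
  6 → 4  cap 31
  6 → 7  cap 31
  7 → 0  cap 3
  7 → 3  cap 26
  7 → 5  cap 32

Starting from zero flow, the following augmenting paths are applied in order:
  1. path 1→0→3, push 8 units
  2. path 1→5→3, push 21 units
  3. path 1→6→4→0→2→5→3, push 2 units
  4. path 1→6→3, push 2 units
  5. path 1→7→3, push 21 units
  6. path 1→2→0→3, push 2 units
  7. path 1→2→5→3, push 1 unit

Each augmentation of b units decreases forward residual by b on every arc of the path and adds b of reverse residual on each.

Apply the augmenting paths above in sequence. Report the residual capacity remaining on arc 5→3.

Residual capacity of (5,3): 8

after path 1 (1→0→3, push 8): res(5,3)=32
after path 2 (1→5→3, push 21): res(5,3)=11
after path 3 (1→6→4→0→2→5→3, push 2): res(5,3)=9
after path 4 (1→6→3, push 2): res(5,3)=9
after path 5 (1→7→3, push 21): res(5,3)=9
after path 6 (1→2→0→3, push 2): res(5,3)=9
after path 7 (1→2→5→3, push 1): res(5,3)=8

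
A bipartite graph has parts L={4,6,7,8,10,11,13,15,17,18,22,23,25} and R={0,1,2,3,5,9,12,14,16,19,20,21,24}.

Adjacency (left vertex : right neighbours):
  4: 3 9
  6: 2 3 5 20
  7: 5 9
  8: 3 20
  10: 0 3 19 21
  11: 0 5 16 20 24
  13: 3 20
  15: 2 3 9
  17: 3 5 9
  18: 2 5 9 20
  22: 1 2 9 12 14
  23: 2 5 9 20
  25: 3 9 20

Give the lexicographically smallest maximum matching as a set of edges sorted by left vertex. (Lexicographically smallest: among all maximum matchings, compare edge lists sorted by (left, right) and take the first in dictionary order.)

|M| = 8 (so the lex-smallest maximum matching has 8 edges)
process left vertices in ascending order; for each, take the smallest-labelled available neighbour that still permits 8 edges overall, or leave it unmatched if none does
lex-smallest matching: {4-3, 6-2, 7-5, 8-20, 10-0, 11-16, 15-9, 22-1}

Lex-smallest maximum matching: {(4,3), (6,2), (7,5), (8,20), (10,0), (11,16), (15,9), (22,1)}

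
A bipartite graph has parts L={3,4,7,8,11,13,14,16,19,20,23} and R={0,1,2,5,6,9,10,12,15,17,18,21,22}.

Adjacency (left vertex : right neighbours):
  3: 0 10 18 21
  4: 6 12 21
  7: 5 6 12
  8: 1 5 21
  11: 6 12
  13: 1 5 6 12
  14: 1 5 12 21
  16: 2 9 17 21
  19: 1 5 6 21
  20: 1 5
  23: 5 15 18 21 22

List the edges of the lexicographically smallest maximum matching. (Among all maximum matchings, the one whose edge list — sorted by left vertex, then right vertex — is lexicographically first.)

Lex-smallest maximum matching: {(3,0), (4,6), (7,5), (8,1), (11,12), (14,21), (16,2), (23,15)}

|M| = 8 (so the lex-smallest maximum matching has 8 edges)
process left vertices in ascending order; for each, take the smallest-labelled available neighbour that still permits 8 edges overall, or leave it unmatched if none does
lex-smallest matching: {3-0, 4-6, 7-5, 8-1, 11-12, 14-21, 16-2, 23-15}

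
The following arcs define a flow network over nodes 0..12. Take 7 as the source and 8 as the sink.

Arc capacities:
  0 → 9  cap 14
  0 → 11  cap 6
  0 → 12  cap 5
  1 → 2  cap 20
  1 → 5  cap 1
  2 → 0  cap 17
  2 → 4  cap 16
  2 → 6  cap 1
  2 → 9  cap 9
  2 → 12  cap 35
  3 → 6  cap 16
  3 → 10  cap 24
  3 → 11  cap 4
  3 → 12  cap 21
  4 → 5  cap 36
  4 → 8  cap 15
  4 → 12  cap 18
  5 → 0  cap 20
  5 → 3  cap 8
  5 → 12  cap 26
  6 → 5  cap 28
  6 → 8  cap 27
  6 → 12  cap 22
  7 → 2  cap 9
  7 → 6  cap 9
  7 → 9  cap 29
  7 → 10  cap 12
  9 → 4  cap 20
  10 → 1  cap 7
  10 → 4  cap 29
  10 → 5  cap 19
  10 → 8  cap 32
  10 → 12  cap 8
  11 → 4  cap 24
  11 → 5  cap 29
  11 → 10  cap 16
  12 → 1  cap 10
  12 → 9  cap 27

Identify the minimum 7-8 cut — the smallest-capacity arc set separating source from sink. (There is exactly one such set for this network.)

Min-cut arcs: {(7,2), (7,6), (7,10), (9,4)} (total capacity 50)

augment #1: 7→6→8 push 9
augment #2: 7→10→8 push 12
augment #3: 7→2→4→8 push 9
augment #4: 7→9→4→8 push 6
augment #5: 7→9→4→2→6→8 push 1
augment #6: 7→9→4→5→3→6→8 push 8
augment #7: 7→9→4→2→0→11→10→8 push 5
max flow = 50; residual-reachable set from 7 gives S-side
cut edges (S→T): {(7,2), (7,6), (7,10), (9,4)} total cap 50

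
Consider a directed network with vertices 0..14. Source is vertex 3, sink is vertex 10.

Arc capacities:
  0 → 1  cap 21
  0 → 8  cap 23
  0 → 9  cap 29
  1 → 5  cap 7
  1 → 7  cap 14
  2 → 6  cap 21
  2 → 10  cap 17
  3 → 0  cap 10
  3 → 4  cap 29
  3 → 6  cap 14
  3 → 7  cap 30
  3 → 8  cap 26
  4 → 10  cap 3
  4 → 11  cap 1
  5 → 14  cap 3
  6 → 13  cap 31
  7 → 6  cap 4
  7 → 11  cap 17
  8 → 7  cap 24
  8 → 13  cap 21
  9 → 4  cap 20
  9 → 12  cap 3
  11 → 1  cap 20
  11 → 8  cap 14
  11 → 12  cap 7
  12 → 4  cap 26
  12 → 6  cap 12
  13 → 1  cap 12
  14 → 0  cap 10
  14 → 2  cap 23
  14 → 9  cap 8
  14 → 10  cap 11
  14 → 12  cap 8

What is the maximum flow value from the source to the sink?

Maximum flow value: 6

augment #1: 3→4→10 bottleneck 3, total now 3
augment #2: 3→0→1→5→14→10 bottleneck 3, total now 6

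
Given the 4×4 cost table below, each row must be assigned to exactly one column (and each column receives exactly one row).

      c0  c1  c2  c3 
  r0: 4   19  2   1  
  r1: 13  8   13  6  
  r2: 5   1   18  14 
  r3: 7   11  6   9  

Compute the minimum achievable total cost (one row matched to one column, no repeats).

Minimum assignment cost: 16

optimal assignment: row0→col2 (cost 2), row1→col3 (cost 6), row2→col1 (cost 1), row3→col0 (cost 7)
total = 2 + 6 + 1 + 7 = 16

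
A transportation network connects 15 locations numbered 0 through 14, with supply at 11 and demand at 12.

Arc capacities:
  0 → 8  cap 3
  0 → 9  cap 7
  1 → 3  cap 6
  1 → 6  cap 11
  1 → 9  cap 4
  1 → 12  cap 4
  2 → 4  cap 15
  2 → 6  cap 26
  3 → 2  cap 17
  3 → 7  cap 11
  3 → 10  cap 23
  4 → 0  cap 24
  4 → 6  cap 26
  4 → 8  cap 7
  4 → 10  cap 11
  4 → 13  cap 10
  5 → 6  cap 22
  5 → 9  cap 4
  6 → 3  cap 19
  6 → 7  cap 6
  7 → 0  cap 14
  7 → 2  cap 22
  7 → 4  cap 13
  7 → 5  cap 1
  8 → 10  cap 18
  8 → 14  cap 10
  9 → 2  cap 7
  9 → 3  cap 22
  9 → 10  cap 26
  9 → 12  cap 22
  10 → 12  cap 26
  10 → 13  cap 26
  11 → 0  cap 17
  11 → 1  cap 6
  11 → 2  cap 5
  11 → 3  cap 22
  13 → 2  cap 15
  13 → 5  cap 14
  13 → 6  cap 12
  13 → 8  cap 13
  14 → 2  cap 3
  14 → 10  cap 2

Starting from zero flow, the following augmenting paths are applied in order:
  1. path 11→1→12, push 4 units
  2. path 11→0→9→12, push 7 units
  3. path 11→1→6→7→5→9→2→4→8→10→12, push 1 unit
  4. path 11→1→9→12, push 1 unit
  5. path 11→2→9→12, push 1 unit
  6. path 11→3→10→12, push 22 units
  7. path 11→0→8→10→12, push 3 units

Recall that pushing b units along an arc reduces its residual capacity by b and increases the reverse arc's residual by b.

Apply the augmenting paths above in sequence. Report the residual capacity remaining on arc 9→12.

after path 1 (11→1→12, push 4): res(9,12)=22
after path 2 (11→0→9→12, push 7): res(9,12)=15
after path 3 (11→1→6→7→5→9→2→4→8→10→12, push 1): res(9,12)=15
after path 4 (11→1→9→12, push 1): res(9,12)=14
after path 5 (11→2→9→12, push 1): res(9,12)=13
after path 6 (11→3→10→12, push 22): res(9,12)=13
after path 7 (11→0→8→10→12, push 3): res(9,12)=13

Residual capacity of (9,12): 13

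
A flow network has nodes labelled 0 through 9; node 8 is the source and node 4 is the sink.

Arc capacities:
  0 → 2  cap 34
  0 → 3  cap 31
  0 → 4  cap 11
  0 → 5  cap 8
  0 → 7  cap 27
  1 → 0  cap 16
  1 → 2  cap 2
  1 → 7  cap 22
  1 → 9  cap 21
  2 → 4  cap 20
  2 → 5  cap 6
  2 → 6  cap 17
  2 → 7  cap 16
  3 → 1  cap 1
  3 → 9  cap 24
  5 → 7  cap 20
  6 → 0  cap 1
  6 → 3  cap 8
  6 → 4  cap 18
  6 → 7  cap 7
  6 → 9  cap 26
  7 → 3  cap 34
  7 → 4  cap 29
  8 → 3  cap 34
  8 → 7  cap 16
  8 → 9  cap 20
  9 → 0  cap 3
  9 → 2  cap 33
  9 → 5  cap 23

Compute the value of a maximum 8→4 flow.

Maximum flow value: 61

augment #1: 8→7→4 bottleneck 16, total now 16
augment #2: 8→9→0→4 bottleneck 3, total now 19
augment #3: 8→9→2→4 bottleneck 17, total now 36
augment #4: 8→3→1→0→4 bottleneck 1, total now 37
augment #5: 8→3→9→2→4 bottleneck 3, total now 40
augment #6: 8→3→9→2→6→4 bottleneck 13, total now 53
augment #7: 8→3→9→5→7→4 bottleneck 8, total now 61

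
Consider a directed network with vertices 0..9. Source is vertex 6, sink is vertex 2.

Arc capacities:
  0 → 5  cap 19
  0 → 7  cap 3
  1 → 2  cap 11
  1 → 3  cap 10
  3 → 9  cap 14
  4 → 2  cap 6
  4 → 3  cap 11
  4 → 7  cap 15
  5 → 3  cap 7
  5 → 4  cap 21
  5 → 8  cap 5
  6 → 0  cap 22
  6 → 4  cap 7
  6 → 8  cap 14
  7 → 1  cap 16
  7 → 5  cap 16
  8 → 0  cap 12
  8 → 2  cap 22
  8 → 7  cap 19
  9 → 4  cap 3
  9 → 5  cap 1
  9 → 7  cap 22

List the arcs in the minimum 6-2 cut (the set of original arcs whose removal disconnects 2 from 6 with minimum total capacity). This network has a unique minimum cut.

augment #1: 6→4→2 push 6
augment #2: 6→8→2 push 14
augment #3: 6→0→5→8→2 push 5
augment #4: 6→0→7→1→2 push 3
augment #5: 6→4→7→1→2 push 1
augment #6: 6→0→5→4→7→1→2 push 7
max flow = 36; residual-reachable set from 6 gives S-side
cut edges (S→T): {(1,2), (4,2), (5,8), (6,8)} total cap 36

Min-cut arcs: {(1,2), (4,2), (5,8), (6,8)} (total capacity 36)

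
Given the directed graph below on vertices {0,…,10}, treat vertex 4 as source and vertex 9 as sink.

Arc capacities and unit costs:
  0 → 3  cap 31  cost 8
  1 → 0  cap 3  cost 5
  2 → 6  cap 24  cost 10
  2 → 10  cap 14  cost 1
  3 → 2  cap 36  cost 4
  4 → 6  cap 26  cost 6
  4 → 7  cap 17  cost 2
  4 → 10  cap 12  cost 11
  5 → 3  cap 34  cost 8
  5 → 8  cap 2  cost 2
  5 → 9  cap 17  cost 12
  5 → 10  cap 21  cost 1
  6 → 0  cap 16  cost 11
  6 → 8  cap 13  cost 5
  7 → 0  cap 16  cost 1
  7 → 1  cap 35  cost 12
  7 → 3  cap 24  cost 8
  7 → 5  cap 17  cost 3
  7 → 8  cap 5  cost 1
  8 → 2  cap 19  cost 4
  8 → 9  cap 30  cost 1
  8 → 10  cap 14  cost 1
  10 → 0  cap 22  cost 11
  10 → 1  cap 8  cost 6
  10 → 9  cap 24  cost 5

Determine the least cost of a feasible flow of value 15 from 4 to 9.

shortest-cost path #1: 4→7→8→9 push 5 @ unit cost 4 (adds 20)
shortest-cost path #2: 4→7→5→8→9 push 2 @ unit cost 8 (adds 16)
shortest-cost path #3: 4→7→5→10→9 push 8 @ unit cost 11 (adds 88)
total cost = 124

Minimum cost for 15 units: 124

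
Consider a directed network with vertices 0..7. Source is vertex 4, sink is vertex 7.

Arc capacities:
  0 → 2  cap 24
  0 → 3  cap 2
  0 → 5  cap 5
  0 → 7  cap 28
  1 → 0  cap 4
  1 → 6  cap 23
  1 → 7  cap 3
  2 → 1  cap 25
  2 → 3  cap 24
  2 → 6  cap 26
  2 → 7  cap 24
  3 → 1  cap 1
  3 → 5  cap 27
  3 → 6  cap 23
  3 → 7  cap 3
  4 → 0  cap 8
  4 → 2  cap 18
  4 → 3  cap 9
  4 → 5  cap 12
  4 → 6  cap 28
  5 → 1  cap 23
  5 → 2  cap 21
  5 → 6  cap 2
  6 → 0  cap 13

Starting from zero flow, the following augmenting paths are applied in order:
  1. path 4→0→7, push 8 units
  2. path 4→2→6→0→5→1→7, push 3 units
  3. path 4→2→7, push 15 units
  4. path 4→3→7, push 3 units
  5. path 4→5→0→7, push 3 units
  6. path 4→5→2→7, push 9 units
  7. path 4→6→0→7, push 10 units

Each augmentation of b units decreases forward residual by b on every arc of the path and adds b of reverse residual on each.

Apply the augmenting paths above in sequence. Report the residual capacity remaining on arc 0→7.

after path 1 (4→0→7, push 8): res(0,7)=20
after path 2 (4→2→6→0→5→1→7, push 3): res(0,7)=20
after path 3 (4→2→7, push 15): res(0,7)=20
after path 4 (4→3→7, push 3): res(0,7)=20
after path 5 (4→5→0→7, push 3): res(0,7)=17
after path 6 (4→5→2→7, push 9): res(0,7)=17
after path 7 (4→6→0→7, push 10): res(0,7)=7

Residual capacity of (0,7): 7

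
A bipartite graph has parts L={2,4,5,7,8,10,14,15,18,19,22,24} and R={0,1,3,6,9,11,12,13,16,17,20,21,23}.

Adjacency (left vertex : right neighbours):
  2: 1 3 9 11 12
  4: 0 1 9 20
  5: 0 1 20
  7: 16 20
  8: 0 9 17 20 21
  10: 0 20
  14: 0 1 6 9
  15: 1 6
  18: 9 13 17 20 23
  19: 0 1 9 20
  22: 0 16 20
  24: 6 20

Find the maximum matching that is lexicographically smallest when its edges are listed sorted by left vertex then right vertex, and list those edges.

|M| = 9 (so the lex-smallest maximum matching has 9 edges)
process left vertices in ascending order; for each, take the smallest-labelled available neighbour that still permits 9 edges overall, or leave it unmatched if none does
lex-smallest matching: {2-3, 4-0, 5-1, 7-16, 8-17, 10-20, 14-6, 18-13, 19-9}

Lex-smallest maximum matching: {(2,3), (4,0), (5,1), (7,16), (8,17), (10,20), (14,6), (18,13), (19,9)}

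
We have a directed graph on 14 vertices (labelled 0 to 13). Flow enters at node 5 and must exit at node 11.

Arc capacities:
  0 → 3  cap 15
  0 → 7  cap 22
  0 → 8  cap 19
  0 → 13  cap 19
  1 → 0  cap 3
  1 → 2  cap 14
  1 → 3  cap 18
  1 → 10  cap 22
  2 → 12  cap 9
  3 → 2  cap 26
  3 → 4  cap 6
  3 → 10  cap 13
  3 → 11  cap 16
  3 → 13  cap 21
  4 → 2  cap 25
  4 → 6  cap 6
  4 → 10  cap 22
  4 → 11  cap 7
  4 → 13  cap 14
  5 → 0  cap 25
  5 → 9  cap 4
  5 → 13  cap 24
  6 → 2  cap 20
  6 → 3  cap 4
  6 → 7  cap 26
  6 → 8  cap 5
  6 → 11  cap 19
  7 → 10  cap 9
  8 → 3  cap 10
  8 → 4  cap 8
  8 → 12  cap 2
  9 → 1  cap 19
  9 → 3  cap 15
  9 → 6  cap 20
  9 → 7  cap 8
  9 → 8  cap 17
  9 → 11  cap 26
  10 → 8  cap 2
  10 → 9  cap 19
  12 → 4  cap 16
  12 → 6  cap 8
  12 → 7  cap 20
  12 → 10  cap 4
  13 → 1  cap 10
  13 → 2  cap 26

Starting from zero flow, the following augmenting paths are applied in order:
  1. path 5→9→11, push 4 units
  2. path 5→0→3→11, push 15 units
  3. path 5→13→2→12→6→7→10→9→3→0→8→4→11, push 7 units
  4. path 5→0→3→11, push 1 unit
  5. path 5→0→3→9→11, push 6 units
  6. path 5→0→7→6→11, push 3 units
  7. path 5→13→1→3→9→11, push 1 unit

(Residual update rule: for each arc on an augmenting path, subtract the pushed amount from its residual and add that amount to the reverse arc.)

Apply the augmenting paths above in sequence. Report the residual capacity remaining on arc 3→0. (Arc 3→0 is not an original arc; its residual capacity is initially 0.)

after path 1 (5→9→11, push 4): res(3,0)=0
after path 2 (5→0→3→11, push 15): res(3,0)=15
after path 3 (5→13→2→12→6→7→10→9→3→0→8→4→11, push 7): res(3,0)=8
after path 4 (5→0→3→11, push 1): res(3,0)=9
after path 5 (5→0→3→9→11, push 6): res(3,0)=15
after path 6 (5→0→7→6→11, push 3): res(3,0)=15
after path 7 (5→13→1→3→9→11, push 1): res(3,0)=15

Residual capacity of (3,0): 15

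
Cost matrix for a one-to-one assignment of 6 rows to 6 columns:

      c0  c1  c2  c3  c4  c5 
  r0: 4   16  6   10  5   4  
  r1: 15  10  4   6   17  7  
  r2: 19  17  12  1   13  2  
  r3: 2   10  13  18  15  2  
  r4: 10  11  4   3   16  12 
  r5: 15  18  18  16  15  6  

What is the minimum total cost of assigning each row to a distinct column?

Minimum assignment cost: 28

optimal assignment: row0→col4 (cost 5), row1→col1 (cost 10), row2→col3 (cost 1), row3→col0 (cost 2), row4→col2 (cost 4), row5→col5 (cost 6)
total = 5 + 10 + 1 + 2 + 4 + 6 = 28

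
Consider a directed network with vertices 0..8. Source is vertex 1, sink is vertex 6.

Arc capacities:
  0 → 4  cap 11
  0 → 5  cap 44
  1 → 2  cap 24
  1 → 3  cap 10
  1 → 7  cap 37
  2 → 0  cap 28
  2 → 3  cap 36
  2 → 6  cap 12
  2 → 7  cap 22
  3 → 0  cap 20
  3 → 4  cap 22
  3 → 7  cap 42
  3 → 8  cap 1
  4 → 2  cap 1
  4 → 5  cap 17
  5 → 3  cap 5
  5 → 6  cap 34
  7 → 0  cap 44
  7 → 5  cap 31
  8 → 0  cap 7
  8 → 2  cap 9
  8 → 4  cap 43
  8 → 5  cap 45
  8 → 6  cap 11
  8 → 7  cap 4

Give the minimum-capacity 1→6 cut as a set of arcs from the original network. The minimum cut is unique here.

Min-cut arcs: {(2,6), (3,8), (5,6)} (total capacity 47)

augment #1: 1→2→6 push 12
augment #2: 1→3→8→6 push 1
augment #3: 1→7→5→6 push 31
augment #4: 1→2→0→5→6 push 3
max flow = 47; residual-reachable set from 1 gives S-side
cut edges (S→T): {(2,6), (3,8), (5,6)} total cap 47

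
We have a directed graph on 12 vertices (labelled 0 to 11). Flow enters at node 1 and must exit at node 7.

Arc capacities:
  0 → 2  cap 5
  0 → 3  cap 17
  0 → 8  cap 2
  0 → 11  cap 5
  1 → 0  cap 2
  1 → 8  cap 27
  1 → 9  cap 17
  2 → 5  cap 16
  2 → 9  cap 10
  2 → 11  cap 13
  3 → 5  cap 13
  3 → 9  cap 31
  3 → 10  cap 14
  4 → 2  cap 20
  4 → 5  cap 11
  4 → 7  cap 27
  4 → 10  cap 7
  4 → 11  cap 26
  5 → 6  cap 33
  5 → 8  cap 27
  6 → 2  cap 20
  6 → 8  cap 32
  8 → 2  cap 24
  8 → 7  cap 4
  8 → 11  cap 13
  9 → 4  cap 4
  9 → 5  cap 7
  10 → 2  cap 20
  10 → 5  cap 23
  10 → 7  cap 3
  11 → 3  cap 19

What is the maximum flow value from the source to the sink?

augment #1: 1→8→7 bottleneck 4, total now 4
augment #2: 1→9→4→7 bottleneck 4, total now 8
augment #3: 1→0→3→10→7 bottleneck 2, total now 10
augment #4: 1→8→11→3→10→7 bottleneck 1, total now 11

Maximum flow value: 11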